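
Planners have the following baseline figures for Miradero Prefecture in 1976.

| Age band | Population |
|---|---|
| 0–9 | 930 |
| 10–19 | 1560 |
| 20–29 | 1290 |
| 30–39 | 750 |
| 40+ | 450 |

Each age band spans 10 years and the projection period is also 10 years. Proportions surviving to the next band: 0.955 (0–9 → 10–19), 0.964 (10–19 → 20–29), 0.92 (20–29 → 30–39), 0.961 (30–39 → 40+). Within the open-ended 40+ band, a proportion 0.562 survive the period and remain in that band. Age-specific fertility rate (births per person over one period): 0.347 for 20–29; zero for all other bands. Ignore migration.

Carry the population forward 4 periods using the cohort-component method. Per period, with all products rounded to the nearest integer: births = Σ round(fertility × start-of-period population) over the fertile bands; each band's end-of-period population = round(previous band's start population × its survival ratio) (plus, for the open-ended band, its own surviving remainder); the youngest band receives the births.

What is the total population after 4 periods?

3326

Numbering the groups 1..5 from youngest to oldest:
[period 1]
Births: 1290 × 0.347 = 448
Group 2: 930 × 0.955 = 888
Group 3: 1560 × 0.964 = 1504
Group 4: 1290 × 0.92 = 1187
Group 5: 750 × 0.961 + 450 × 0.562 = 721 + 253 = 974
→ [448, 888, 1504, 1187, 974]
[period 2]
Births: 1504 × 0.347 = 522
Group 2: 448 × 0.955 = 428
Group 3: 888 × 0.964 = 856
Group 4: 1504 × 0.92 = 1384
Group 5: 1187 × 0.961 + 974 × 0.562 = 1141 + 547 = 1688
→ [522, 428, 856, 1384, 1688]
[period 3]
Births: 856 × 0.347 = 297
Group 2: 522 × 0.955 = 499
Group 3: 428 × 0.964 = 413
Group 4: 856 × 0.92 = 788
Group 5: 1384 × 0.961 + 1688 × 0.562 = 1330 + 949 = 2279
→ [297, 499, 413, 788, 2279]
[period 4]
Births: 413 × 0.347 = 143
Group 2: 297 × 0.955 = 284
Group 3: 499 × 0.964 = 481
Group 4: 413 × 0.92 = 380
Group 5: 788 × 0.961 + 2279 × 0.562 = 757 + 1281 = 2038
→ [143, 284, 481, 380, 2038]
Total after period 4: 143 + 284 + 481 + 380 + 2038 = 3326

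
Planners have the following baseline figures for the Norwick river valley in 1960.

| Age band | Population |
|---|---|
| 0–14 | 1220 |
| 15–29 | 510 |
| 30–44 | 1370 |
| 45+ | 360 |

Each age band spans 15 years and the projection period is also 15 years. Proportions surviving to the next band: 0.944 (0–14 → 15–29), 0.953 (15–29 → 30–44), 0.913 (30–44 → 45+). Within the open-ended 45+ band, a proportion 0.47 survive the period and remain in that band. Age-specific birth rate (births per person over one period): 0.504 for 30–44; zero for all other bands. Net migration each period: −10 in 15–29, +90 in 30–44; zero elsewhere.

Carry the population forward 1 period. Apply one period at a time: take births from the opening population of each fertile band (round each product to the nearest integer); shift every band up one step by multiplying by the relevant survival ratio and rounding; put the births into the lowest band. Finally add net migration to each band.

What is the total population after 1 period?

Numbering the groups 1..4 from youngest to oldest:
Period 1.
Births: 1370 * 0.504 = 690
Group 2: 1220 * 0.944 = 1152
Group 3: 510 * 0.953 = 486
Group 4: 1370 * 0.913 + 360 * 0.47 = 1251 + 169 = 1420
Net migration: Group 2 − 10 → 1142; Group 3 + 90 → 576
Population now: 0–14=690, 15–29=1142, 30–44=576, 45+=1420
Total after period 1: 690 + 1142 + 576 + 1420 = 3828

3828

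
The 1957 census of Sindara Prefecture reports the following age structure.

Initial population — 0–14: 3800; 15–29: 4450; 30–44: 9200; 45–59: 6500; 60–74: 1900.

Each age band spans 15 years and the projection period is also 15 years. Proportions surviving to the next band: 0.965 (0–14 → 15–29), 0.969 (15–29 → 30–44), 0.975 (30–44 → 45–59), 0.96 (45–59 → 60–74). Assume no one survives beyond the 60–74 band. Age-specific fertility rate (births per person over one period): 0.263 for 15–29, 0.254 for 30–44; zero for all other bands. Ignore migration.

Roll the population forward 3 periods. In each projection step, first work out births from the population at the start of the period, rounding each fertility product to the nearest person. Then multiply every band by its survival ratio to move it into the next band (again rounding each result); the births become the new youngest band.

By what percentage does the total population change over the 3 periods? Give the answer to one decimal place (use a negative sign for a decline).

Period 1.
Births: 4450 × 0.263 = 1170  |  9200 × 0.254 = 2337 → total 3507
15–29: 3800 × 0.965 = 3667
30–44: 4450 × 0.969 = 4312
45–59: 9200 × 0.975 = 8970
60–74: 6500 × 0.96 = 6240
Population now: 0–14=3507, 15–29=3667, 30–44=4312, 45–59=8970, 60–74=6240
Period 2.
Births: 3667 × 0.263 = 964  |  4312 × 0.254 = 1095 → total 2059
15–29: 3507 × 0.965 = 3384
30–44: 3667 × 0.969 = 3553
45–59: 4312 × 0.975 = 4204
60–74: 8970 × 0.96 = 8611
Population now: 0–14=2059, 15–29=3384, 30–44=3553, 45–59=4204, 60–74=8611
Period 3.
Births: 3384 × 0.263 = 890  |  3553 × 0.254 = 902 → total 1792
15–29: 2059 × 0.965 = 1987
30–44: 3384 × 0.969 = 3279
45–59: 3553 × 0.975 = 3464
60–74: 4204 × 0.96 = 4036
Population now: 0–14=1792, 15–29=1987, 30–44=3279, 45–59=3464, 60–74=4036
Total: 25850 → 14558; change = -11292; percentage change = -43.7%

-43.7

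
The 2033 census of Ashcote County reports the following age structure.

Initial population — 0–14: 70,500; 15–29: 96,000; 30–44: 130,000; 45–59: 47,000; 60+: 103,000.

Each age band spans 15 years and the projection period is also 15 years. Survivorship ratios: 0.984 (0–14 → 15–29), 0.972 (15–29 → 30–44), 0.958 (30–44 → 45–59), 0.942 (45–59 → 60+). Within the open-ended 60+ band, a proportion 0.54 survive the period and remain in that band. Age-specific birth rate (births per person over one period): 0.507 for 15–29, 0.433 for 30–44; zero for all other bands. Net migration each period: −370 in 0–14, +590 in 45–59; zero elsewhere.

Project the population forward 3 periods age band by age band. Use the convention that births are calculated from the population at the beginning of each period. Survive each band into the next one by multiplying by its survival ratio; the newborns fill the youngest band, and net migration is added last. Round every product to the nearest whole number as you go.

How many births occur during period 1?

104962

After projecting period 1:
Births: 96000 × 0.507 = 48672  |  130000 × 0.433 = 56290 → 104962
15–29: 70500 × 0.984 = 69372
30–44: 96000 × 0.972 = 93312
45–59: 130000 × 0.958 = 124540
60+: 47000 × 0.942 + 103000 × 0.54 = 44274 + 55620 = 99894
Net migration: 0–14 − 370 → 104592; 45–59 + 590 → 125130
Population now: 0–14=104592, 15–29=69372, 30–44=93312, 45–59=125130, 60+=99894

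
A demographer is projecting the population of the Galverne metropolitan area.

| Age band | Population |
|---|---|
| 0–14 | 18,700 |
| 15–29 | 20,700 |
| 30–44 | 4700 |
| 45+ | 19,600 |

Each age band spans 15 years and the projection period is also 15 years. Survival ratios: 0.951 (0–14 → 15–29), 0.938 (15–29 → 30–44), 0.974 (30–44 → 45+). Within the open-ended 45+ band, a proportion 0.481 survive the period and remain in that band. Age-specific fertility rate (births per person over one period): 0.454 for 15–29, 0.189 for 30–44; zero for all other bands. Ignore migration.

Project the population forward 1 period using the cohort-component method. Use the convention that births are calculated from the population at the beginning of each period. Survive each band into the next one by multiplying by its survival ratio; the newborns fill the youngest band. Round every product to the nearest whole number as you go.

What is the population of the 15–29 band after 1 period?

Call the groups 1 to 4, youngest first.
Period 1.
Births: 20700 × 0.454 = 9398 ; 4700 × 0.189 = 888 → 10286
Group 2: 18700 × 0.951 = 17784
Group 3: 20700 × 0.938 = 19417
Group 4: 4700 × 0.974 + 19600 × 0.481 = 4578 + 9428 = 14006
End of period: [10286, 17784, 19417, 14006]

17784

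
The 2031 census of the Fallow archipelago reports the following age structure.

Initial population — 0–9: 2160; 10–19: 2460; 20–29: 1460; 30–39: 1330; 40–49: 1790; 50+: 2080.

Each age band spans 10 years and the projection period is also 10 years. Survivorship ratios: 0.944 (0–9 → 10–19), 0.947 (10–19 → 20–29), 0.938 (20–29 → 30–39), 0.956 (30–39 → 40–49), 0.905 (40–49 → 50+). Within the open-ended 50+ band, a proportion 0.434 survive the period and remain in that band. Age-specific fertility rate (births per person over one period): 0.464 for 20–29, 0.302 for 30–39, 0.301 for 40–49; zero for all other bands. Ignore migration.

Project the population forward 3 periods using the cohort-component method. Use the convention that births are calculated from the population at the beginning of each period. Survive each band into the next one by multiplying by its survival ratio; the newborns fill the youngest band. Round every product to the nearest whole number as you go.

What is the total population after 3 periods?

Call the bands 1 to 6, youngest first.
— Period 1 —
Births: 1460 × 0.464 = 677, 1330 × 0.302 = 402, 1790 × 0.301 = 539 — total 1618
Band 2: 2160 × 0.944 = 2039
Band 3: 2460 × 0.947 = 2330
Band 4: 1460 × 0.938 = 1369
Band 5: 1330 × 0.956 = 1271
Band 6: 1790 × 0.905 + 2080 × 0.434 = 1620 + 903 = 2523
End of period: [1618, 2039, 2330, 1369, 1271, 2523]
— Period 2 —
Births: 2330 × 0.464 = 1081, 1369 × 0.302 = 413, 1271 × 0.301 = 383 — total 1877
Band 2: 1618 × 0.944 = 1527
Band 3: 2039 × 0.947 = 1931
Band 4: 2330 × 0.938 = 2186
Band 5: 1369 × 0.956 = 1309
Band 6: 1271 × 0.905 + 2523 × 0.434 = 1150 + 1095 = 2245
End of period: [1877, 1527, 1931, 2186, 1309, 2245]
— Period 3 —
Births: 1931 × 0.464 = 896, 2186 × 0.302 = 660, 1309 × 0.301 = 394 — total 1950
Band 2: 1877 × 0.944 = 1772
Band 3: 1527 × 0.947 = 1446
Band 4: 1931 × 0.938 = 1811
Band 5: 2186 × 0.956 = 2090
Band 6: 1309 × 0.905 + 2245 × 0.434 = 1185 + 974 = 2159
End of period: [1950, 1772, 1446, 1811, 2090, 2159]
Total after period 3: 1950 + 1772 + 1446 + 1811 + 2090 + 2159 = 11228

11228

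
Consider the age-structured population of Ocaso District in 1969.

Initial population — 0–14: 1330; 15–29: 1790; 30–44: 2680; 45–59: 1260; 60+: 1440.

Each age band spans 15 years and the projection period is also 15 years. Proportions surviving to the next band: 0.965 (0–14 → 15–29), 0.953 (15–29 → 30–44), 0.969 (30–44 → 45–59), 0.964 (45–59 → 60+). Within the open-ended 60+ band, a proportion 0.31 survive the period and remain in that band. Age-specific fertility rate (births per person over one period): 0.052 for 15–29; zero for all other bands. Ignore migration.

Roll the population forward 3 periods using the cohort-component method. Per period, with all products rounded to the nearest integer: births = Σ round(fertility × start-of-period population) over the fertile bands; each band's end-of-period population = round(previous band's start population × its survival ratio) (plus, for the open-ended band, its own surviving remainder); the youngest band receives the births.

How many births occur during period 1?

Call the groups 1 to 5, youngest first.
— Period 1 —
Births: 1790 × 0.052 = 93
Group 2: 1330 × 0.965 = 1283
Group 3: 1790 × 0.953 = 1706
Group 4: 2680 × 0.969 = 2597
Group 5: 1260 × 0.964 + 1440 × 0.31 = 1215 + 446 = 1661
Population now: 0–14=93, 15–29=1283, 30–44=1706, 45–59=2597, 60+=1661

93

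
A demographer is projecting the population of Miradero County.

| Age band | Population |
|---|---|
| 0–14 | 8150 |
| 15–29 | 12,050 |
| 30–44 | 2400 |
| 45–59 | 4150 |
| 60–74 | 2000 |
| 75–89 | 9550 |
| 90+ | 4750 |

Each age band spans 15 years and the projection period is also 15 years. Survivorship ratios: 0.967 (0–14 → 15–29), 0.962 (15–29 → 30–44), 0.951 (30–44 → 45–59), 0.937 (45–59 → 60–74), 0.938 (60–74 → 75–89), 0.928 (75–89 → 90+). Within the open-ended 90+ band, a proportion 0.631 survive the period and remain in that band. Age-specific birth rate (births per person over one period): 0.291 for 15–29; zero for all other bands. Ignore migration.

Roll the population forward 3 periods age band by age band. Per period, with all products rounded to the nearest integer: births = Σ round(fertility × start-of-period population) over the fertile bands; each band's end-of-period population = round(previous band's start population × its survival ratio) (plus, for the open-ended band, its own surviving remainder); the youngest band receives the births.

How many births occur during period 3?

(Bands numbered youngest = 1 to oldest = 7.)
Period 1.
Births: 12050 * 0.291 = 3507
Band 2: 8150 * 0.967 = 7881
Band 3: 12050 * 0.962 = 11592
Band 4: 2400 * 0.951 = 2282
Band 5: 4150 * 0.937 = 3889
Band 6: 2000 * 0.938 = 1876
Band 7: 9550 * 0.928 + 4750 * 0.631 = 8862 + 2997 = 11859
→ [3507, 7881, 11592, 2282, 3889, 1876, 11859]
Period 2.
Births: 7881 * 0.291 = 2293
Band 2: 3507 * 0.967 = 3391
Band 3: 7881 * 0.962 = 7582
Band 4: 11592 * 0.951 = 11024
Band 5: 2282 * 0.937 = 2138
Band 6: 3889 * 0.938 = 3648
Band 7: 1876 * 0.928 + 11859 * 0.631 = 1741 + 7483 = 9224
→ [2293, 3391, 7582, 11024, 2138, 3648, 9224]
Period 3.
Births: 3391 * 0.291 = 987
Band 2: 2293 * 0.967 = 2217
Band 3: 3391 * 0.962 = 3262
Band 4: 7582 * 0.951 = 7210
Band 5: 11024 * 0.937 = 10329
Band 6: 2138 * 0.938 = 2005
Band 7: 3648 * 0.928 + 9224 * 0.631 = 3385 + 5820 = 9205
→ [987, 2217, 3262, 7210, 10329, 2005, 9205]

987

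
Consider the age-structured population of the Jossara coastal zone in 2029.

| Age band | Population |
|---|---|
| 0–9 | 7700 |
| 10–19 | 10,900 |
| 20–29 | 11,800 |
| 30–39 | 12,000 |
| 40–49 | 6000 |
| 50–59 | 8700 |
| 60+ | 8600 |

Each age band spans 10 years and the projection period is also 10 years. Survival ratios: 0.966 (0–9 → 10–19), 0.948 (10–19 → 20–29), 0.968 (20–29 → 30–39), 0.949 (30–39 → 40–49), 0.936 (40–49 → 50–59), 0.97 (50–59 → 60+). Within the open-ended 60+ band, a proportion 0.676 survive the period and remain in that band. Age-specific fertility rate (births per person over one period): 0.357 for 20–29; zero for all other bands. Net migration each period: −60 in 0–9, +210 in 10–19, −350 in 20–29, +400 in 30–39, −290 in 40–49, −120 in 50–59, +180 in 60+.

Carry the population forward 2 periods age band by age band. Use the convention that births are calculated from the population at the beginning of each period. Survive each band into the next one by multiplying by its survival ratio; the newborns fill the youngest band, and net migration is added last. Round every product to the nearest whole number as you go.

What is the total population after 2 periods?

After projecting period 1:
Births: 11800 × 0.357 = 4213
10–19: 7700 × 0.966 = 7438
20–29: 10900 × 0.948 = 10333
30–39: 11800 × 0.968 = 11422
40–49: 12000 × 0.949 = 11388
50–59: 6000 × 0.936 = 5616
60+: 8700 × 0.97 + 8600 × 0.676 = 8439 + 5814 = 14253
Net migration: 0–9 − 60 → 4153; 10–19 + 210 → 7648; 20–29 − 350 → 9983; 30–39 + 400 → 11822; 40–49 − 290 → 11098; 50–59 − 120 → 5496; 60+ + 180 → 14433
End of period: [4153, 7648, 9983, 11822, 11098, 5496, 14433]
After projecting period 2:
Births: 9983 × 0.357 = 3564
10–19: 4153 × 0.966 = 4012
20–29: 7648 × 0.948 = 7250
30–39: 9983 × 0.968 = 9664
40–49: 11822 × 0.949 = 11219
50–59: 11098 × 0.936 = 10388
60+: 5496 × 0.97 + 14433 × 0.676 = 5331 + 9757 = 15088
Net migration: 0–9 − 60 → 3504; 10–19 + 210 → 4222; 20–29 − 350 → 6900; 30–39 + 400 → 10064; 40–49 − 290 → 10929; 50–59 − 120 → 10268; 60+ + 180 → 15268
End of period: [3504, 4222, 6900, 10064, 10929, 10268, 15268]
Total after period 2: 3504 + 4222 + 6900 + 10064 + 10929 + 10268 + 15268 = 61155

61155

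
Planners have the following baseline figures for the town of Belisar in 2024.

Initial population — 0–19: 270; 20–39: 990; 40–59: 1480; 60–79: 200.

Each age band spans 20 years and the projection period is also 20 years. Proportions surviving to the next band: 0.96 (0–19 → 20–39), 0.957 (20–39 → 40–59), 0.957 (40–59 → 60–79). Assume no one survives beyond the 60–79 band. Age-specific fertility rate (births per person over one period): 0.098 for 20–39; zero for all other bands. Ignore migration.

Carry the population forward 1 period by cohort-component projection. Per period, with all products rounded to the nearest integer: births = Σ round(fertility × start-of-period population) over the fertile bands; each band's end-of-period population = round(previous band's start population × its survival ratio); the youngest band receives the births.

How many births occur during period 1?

— Period 1 —
Births: 990 * 0.098 = 97
20–39: 270 * 0.96 = 259
40–59: 990 * 0.957 = 947
60–79: 1480 * 0.957 = 1416
→ [97, 259, 947, 1416]

97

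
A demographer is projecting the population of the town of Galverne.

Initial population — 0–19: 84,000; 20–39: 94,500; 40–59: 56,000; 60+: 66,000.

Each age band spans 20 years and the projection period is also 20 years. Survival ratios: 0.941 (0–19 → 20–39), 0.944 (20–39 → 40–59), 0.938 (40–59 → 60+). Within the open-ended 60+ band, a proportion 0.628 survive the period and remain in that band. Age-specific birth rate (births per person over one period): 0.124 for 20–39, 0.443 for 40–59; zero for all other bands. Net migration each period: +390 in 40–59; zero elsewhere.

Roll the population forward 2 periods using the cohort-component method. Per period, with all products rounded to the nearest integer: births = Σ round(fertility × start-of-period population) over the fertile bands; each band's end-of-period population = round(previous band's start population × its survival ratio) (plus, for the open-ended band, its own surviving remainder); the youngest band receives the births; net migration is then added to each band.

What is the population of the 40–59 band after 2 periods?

Period 1.
Births: 94500 × 0.124 = 11718 ; 56000 × 0.443 = 24808 ⇒ total 36526
20–39: 84000 × 0.941 = 79044
40–59: 94500 × 0.944 = 89208
60+: 56000 × 0.938 + 66000 × 0.628 = 52528 + 41448 = 93976
Net migration: 40–59 + 390 → 89598
End of period: [36526, 79044, 89598, 93976]
Period 2.
Births: 79044 × 0.124 = 9801 ; 89598 × 0.443 = 39692 ⇒ total 49493
20–39: 36526 × 0.941 = 34371
40–59: 79044 × 0.944 = 74618
60+: 89598 × 0.938 + 93976 × 0.628 = 84043 + 59017 = 143060
Net migration: 40–59 + 390 → 75008
End of period: [49493, 34371, 75008, 143060]

75008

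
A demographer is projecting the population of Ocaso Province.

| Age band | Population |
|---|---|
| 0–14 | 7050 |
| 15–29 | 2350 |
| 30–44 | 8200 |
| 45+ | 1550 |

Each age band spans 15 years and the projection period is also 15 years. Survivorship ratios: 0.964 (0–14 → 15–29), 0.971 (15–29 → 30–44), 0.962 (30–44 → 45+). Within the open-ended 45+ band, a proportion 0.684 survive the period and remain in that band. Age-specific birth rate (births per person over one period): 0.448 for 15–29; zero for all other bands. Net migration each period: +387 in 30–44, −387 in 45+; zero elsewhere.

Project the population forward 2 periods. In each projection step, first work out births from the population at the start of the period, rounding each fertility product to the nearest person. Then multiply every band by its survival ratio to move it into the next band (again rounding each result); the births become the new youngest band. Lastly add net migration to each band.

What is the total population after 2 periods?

19083

Period 1:
Births: 2350 × 0.448 = 1053
15–29: 7050 × 0.964 = 6796
30–44: 2350 × 0.971 = 2282
45+: 8200 × 0.962 + 1550 × 0.684 = 7888 + 1060 = 8948
Net migration: 30–44 + 387 → 2669; 45+ − 387 → 8561
End of period: [1053, 6796, 2669, 8561]
Period 2:
Births: 6796 × 0.448 = 3045
15–29: 1053 × 0.964 = 1015
30–44: 6796 × 0.971 = 6599
45+: 2669 × 0.962 + 8561 × 0.684 = 2568 + 5856 = 8424
Net migration: 30–44 + 387 → 6986; 45+ − 387 → 8037
End of period: [3045, 1015, 6986, 8037]
Total after period 2: 3045 + 1015 + 6986 + 8037 = 19083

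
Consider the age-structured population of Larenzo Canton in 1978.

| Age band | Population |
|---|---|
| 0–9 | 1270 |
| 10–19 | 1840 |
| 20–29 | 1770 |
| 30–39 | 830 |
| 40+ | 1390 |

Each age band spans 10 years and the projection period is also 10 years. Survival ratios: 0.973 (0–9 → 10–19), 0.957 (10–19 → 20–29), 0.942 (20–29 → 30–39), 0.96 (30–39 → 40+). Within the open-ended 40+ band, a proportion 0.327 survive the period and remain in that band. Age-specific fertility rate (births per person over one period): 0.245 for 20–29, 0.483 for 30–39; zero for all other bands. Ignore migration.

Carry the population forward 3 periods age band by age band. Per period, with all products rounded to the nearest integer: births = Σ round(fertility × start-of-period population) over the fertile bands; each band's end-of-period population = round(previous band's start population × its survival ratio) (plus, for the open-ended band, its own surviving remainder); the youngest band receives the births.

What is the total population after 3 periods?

6435

After projecting period 1:
Births: 1770 × 0.245 = 434, 830 × 0.483 = 401 — total 835
10–19: 1270 × 0.973 = 1236
20–29: 1840 × 0.957 = 1761
30–39: 1770 × 0.942 = 1667
40+: 830 × 0.96 + 1390 × 0.327 = 797 + 455 = 1252
Population now: 0–9=835, 10–19=1236, 20–29=1761, 30–39=1667, 40+=1252
After projecting period 2:
Births: 1761 × 0.245 = 431, 1667 × 0.483 = 805 — total 1236
10–19: 835 × 0.973 = 812
20–29: 1236 × 0.957 = 1183
30–39: 1761 × 0.942 = 1659
40+: 1667 × 0.96 + 1252 × 0.327 = 1600 + 409 = 2009
Population now: 0–9=1236, 10–19=812, 20–29=1183, 30–39=1659, 40+=2009
After projecting period 3:
Births: 1183 × 0.245 = 290, 1659 × 0.483 = 801 — total 1091
10–19: 1236 × 0.973 = 1203
20–29: 812 × 0.957 = 777
30–39: 1183 × 0.942 = 1114
40+: 1659 × 0.96 + 2009 × 0.327 = 1593 + 657 = 2250
Population now: 0–9=1091, 10–19=1203, 20–29=777, 30–39=1114, 40+=2250
Total after period 3: 1091 + 1203 + 777 + 1114 + 2250 = 6435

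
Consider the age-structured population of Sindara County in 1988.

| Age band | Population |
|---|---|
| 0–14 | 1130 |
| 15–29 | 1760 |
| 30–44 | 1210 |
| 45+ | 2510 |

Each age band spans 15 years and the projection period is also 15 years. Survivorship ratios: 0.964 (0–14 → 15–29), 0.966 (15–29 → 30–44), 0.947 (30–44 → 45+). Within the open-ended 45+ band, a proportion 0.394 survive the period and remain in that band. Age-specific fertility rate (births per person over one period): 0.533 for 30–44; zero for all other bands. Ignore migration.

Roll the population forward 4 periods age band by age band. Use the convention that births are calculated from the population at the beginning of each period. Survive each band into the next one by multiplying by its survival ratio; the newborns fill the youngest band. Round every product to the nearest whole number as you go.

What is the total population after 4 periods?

(Bands numbered youngest = 1 to oldest = 4.)
— Period 1 —
Births: 1210 × 0.533 = 645
Band 2: 1130 × 0.964 = 1089
Band 3: 1760 × 0.966 = 1700
Band 4: 1210 × 0.947 + 2510 × 0.394 = 1146 + 989 = 2135
End of period: [645, 1089, 1700, 2135]
— Period 2 —
Births: 1700 × 0.533 = 906
Band 2: 645 × 0.964 = 622
Band 3: 1089 × 0.966 = 1052
Band 4: 1700 × 0.947 + 2135 × 0.394 = 1610 + 841 = 2451
End of period: [906, 622, 1052, 2451]
— Period 3 —
Births: 1052 × 0.533 = 561
Band 2: 906 × 0.964 = 873
Band 3: 622 × 0.966 = 601
Band 4: 1052 × 0.947 + 2451 × 0.394 = 996 + 966 = 1962
End of period: [561, 873, 601, 1962]
— Period 4 —
Births: 601 × 0.533 = 320
Band 2: 561 × 0.964 = 541
Band 3: 873 × 0.966 = 843
Band 4: 601 × 0.947 + 1962 × 0.394 = 569 + 773 = 1342
End of period: [320, 541, 843, 1342]
Total after period 4: 320 + 541 + 843 + 1342 = 3046

3046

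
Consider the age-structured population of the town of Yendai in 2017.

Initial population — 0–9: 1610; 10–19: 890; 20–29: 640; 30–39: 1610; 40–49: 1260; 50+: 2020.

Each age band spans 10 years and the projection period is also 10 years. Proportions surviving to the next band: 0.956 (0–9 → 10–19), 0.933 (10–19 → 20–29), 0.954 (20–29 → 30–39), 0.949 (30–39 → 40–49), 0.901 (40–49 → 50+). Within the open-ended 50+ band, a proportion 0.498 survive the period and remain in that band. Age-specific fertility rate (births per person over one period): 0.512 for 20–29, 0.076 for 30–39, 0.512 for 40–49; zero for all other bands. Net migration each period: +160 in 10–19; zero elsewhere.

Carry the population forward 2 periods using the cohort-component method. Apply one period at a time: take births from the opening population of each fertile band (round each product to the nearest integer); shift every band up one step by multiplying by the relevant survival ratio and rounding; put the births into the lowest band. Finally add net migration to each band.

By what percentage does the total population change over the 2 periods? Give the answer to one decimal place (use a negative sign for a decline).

-2.1

[period 1]
Births: 640 × 0.512 = 328  |  1610 × 0.076 = 122  |  1260 × 0.512 = 645 ⇒ total 1095
10–19: 1610 × 0.956 = 1539
20–29: 890 × 0.933 = 830
30–39: 640 × 0.954 = 611
40–49: 1610 × 0.949 = 1528
50+: 1260 × 0.901 + 2020 × 0.498 = 1135 + 1006 = 2141
Net migration: 10–19 + 160 → 1699
End of period: [1095, 1699, 830, 611, 1528, 2141]
[period 2]
Births: 830 × 0.512 = 425  |  611 × 0.076 = 46  |  1528 × 0.512 = 782 ⇒ total 1253
10–19: 1095 × 0.956 = 1047
20–29: 1699 × 0.933 = 1585
30–39: 830 × 0.954 = 792
40–49: 611 × 0.949 = 580
50+: 1528 × 0.901 + 2141 × 0.498 = 1377 + 1066 = 2443
Net migration: 10–19 + 160 → 1207
End of period: [1253, 1207, 1585, 792, 580, 2443]
Total: 8030 → 7860; change = -170; percentage change = -2.1%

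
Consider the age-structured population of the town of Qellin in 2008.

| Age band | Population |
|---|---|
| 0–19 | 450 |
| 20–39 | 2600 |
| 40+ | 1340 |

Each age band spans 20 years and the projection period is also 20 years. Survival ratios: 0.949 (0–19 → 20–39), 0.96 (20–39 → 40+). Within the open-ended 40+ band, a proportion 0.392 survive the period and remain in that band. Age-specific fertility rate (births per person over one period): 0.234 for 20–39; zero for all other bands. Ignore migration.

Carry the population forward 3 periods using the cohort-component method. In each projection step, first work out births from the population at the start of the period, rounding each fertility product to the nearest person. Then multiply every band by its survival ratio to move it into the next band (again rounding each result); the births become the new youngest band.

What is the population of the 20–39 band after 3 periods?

Period 1.
Births: 2600 × 0.234 = 608
20–39: 450 × 0.949 = 427
40+: 2600 × 0.96 + 1340 × 0.392 = 2496 + 525 = 3021
End of period: [608, 427, 3021]
Period 2.
Births: 427 × 0.234 = 100
20–39: 608 × 0.949 = 577
40+: 427 × 0.96 + 3021 × 0.392 = 410 + 1184 = 1594
End of period: [100, 577, 1594]
Period 3.
Births: 577 × 0.234 = 135
20–39: 100 × 0.949 = 95
40+: 577 × 0.96 + 1594 × 0.392 = 554 + 625 = 1179
End of period: [135, 95, 1179]

95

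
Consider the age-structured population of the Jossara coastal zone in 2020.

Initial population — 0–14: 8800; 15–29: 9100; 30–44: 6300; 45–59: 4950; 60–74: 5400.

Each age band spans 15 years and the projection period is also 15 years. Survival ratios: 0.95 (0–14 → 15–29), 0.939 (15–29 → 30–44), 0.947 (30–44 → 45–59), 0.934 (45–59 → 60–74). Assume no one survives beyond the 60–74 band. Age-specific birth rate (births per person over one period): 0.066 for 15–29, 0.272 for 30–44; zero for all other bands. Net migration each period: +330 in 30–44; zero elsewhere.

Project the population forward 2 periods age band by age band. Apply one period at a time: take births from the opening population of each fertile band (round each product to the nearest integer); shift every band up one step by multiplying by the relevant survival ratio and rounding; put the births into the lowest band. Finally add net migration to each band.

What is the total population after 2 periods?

After projecting period 1:
Births: 9100 × 0.066 = 601  |  6300 × 0.272 = 1714 → total 2315
15–29: 8800 × 0.95 = 8360
30–44: 9100 × 0.939 = 8545
45–59: 6300 × 0.947 = 5966
60–74: 4950 × 0.934 = 4623
Net migration: 30–44 + 330 → 8875
→ [2315, 8360, 8875, 5966, 4623]
After projecting period 2:
Births: 8360 × 0.066 = 552  |  8875 × 0.272 = 2414 → total 2966
15–29: 2315 × 0.95 = 2199
30–44: 8360 × 0.939 = 7850
45–59: 8875 × 0.947 = 8405
60–74: 5966 × 0.934 = 5572
Net migration: 30–44 + 330 → 8180
→ [2966, 2199, 8180, 8405, 5572]
Total after period 2: 2966 + 2199 + 8180 + 8405 + 5572 = 27322

27322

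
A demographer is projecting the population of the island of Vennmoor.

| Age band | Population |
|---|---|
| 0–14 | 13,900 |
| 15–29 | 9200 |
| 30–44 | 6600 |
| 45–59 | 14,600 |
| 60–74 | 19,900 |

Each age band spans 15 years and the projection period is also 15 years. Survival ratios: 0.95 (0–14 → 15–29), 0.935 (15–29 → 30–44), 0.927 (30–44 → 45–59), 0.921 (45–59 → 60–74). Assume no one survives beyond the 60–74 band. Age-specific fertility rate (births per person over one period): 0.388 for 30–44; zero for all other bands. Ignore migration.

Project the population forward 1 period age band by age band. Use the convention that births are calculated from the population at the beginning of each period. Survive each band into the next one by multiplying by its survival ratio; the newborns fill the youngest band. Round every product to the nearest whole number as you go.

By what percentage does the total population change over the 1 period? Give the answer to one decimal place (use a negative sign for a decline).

-31.6

Let band 1 be 0–14 through band 5 = 60–74.
— Period 1 —
Births: 6600 × 0.388 = 2561
Band 2: 13900 × 0.95 = 13205
Band 3: 9200 × 0.935 = 8602
Band 4: 6600 × 0.927 = 6118
Band 5: 14600 × 0.921 = 13447
Giving 2561 / 13205 / 8602 / 6118 / 13447.
Total: 64200 → 43933; change = -20267; percentage change = -31.6%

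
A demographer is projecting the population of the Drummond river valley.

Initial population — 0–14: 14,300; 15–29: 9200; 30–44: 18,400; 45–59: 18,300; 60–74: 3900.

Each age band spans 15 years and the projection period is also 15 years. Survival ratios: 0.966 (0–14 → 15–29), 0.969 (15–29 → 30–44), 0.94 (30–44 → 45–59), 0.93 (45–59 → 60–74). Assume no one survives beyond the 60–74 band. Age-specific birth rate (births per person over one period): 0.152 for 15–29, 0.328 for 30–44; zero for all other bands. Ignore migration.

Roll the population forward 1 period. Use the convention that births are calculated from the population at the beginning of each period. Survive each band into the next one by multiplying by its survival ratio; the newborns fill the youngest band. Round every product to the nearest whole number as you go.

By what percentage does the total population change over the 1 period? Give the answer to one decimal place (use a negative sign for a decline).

Period 1:
Births: 9200 × 0.152 = 1398, 18400 × 0.328 = 6035 ⇒ total 7433
15–29: 14300 × 0.966 = 13814
30–44: 9200 × 0.969 = 8915
45–59: 18400 × 0.94 = 17296
60–74: 18300 × 0.93 = 17019
End of period: [7433, 13814, 8915, 17296, 17019]
Total: 64100 → 64477; change = 377; percentage change = 0.6%

0.6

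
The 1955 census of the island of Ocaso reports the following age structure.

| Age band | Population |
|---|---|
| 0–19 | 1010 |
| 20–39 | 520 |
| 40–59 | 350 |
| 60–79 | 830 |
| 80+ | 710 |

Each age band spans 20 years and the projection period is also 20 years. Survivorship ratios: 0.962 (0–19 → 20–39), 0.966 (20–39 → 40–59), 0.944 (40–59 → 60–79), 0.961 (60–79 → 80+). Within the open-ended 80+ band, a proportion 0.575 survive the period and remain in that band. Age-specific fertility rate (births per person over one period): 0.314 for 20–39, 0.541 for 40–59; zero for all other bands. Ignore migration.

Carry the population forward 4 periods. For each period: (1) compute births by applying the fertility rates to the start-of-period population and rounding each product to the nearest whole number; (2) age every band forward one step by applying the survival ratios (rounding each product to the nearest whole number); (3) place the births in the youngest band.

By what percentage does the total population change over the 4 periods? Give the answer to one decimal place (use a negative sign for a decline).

Period 1:
Births: 520 * 0.314 = 163  |  350 * 0.541 = 189 → total 352
20–39: 1010 * 0.962 = 972
40–59: 520 * 0.966 = 502
60–79: 350 * 0.944 = 330
80+: 830 * 0.961 + 710 * 0.575 = 798 + 408 = 1206
Giving 352 / 972 / 502 / 330 / 1206.
Period 2:
Births: 972 * 0.314 = 305  |  502 * 0.541 = 272 → total 577
20–39: 352 * 0.962 = 339
40–59: 972 * 0.966 = 939
60–79: 502 * 0.944 = 474
80+: 330 * 0.961 + 1206 * 0.575 = 317 + 693 = 1010
Giving 577 / 339 / 939 / 474 / 1010.
Period 3:
Births: 339 * 0.314 = 106  |  939 * 0.541 = 508 → total 614
20–39: 577 * 0.962 = 555
40–59: 339 * 0.966 = 327
60–79: 939 * 0.944 = 886
80+: 474 * 0.961 + 1010 * 0.575 = 456 + 581 = 1037
Giving 614 / 555 / 327 / 886 / 1037.
Period 4:
Births: 555 * 0.314 = 174  |  327 * 0.541 = 177 → total 351
20–39: 614 * 0.962 = 591
40–59: 555 * 0.966 = 536
60–79: 327 * 0.944 = 309
80+: 886 * 0.961 + 1037 * 0.575 = 851 + 596 = 1447
Giving 351 / 591 / 536 / 309 / 1447.
Total: 3420 → 3234; change = -186; percentage change = -5.4%

-5.4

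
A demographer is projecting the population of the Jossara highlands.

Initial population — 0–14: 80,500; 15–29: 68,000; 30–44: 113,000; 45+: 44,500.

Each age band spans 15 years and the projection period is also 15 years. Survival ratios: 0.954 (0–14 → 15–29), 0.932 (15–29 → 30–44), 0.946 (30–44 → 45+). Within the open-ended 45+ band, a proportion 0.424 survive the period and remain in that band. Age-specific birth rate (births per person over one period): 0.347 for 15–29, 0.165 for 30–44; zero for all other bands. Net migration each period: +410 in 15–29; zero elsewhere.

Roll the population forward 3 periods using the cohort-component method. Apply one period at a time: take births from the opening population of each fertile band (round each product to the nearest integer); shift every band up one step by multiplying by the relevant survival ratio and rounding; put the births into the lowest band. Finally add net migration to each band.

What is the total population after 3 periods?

215985

[period 1]
Births: 68000 × 0.347 = 23596 ; 113000 × 0.165 = 18645 ⇒ total 42241
15–29: 80500 × 0.954 = 76797
30–44: 68000 × 0.932 = 63376
45+: 113000 × 0.946 + 44500 × 0.424 = 106898 + 18868 = 125766
Net migration: 15–29 + 410 → 77207
→ [42241, 77207, 63376, 125766]
[period 2]
Births: 77207 × 0.347 = 26791 ; 63376 × 0.165 = 10457 ⇒ total 37248
15–29: 42241 × 0.954 = 40298
30–44: 77207 × 0.932 = 71957
45+: 63376 × 0.946 + 125766 × 0.424 = 59954 + 53325 = 113279
Net migration: 15–29 + 410 → 40708
→ [37248, 40708, 71957, 113279]
[period 3]
Births: 40708 × 0.347 = 14126 ; 71957 × 0.165 = 11873 ⇒ total 25999
15–29: 37248 × 0.954 = 35535
30–44: 40708 × 0.932 = 37940
45+: 71957 × 0.946 + 113279 × 0.424 = 68071 + 48030 = 116101
Net migration: 15–29 + 410 → 35945
→ [25999, 35945, 37940, 116101]
Total after period 3: 25999 + 35945 + 37940 + 116101 = 215985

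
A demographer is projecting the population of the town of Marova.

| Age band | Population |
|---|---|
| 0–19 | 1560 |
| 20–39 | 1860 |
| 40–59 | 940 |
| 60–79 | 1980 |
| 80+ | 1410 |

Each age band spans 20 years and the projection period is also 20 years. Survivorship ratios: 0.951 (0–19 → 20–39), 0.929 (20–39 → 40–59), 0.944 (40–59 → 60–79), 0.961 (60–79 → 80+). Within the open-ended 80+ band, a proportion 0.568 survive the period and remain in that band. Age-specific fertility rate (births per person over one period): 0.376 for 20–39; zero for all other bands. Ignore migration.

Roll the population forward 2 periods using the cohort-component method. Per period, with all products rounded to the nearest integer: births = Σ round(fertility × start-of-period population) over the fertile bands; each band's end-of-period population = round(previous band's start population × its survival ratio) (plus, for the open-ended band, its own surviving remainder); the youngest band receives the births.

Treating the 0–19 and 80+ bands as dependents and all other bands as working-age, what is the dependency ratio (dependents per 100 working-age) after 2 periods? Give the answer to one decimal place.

80.2

Let band 1 be 0–19 through band 5 = 80+.
— Period 1 —
Births: 1860 * 0.376 = 699
Band 2: 1560 * 0.951 = 1484
Band 3: 1860 * 0.929 = 1728
Band 4: 940 * 0.944 = 887
Band 5: 1980 * 0.961 + 1410 * 0.568 = 1903 + 801 = 2704
Population now: 0–19=699, 20–39=1484, 40–59=1728, 60–79=887, 80+=2704
— Period 2 —
Births: 1484 * 0.376 = 558
Band 2: 699 * 0.951 = 665
Band 3: 1484 * 0.929 = 1379
Band 4: 1728 * 0.944 = 1631
Band 5: 887 * 0.961 + 2704 * 0.568 = 852 + 1536 = 2388
Population now: 0–19=558, 20–39=665, 40–59=1379, 60–79=1631, 80+=2388
Dependents (band 0–19 + band 80+) = 558 + 2388 = 2946; working-age = 3675; ratio = 2946/3675 × 100 = 80.2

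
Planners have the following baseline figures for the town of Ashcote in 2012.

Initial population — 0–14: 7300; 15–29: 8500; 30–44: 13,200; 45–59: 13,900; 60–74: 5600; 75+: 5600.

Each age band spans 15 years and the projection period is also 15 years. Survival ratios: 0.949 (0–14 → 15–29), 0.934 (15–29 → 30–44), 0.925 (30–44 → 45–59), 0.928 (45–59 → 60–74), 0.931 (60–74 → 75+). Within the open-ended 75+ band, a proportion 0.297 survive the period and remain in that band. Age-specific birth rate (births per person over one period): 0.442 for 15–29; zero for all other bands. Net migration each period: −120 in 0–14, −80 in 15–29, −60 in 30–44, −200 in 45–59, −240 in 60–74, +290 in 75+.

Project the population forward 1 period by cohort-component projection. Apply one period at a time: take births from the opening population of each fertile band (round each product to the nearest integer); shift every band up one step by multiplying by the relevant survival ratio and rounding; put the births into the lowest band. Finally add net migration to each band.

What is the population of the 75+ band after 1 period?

7167

Call the bands 1 to 6, youngest first.
— Period 1 —
Births: 8500 × 0.442 = 3757
Band 2: 7300 × 0.949 = 6928
Band 3: 8500 × 0.934 = 7939
Band 4: 13200 × 0.925 = 12210
Band 5: 13900 × 0.928 = 12899
Band 6: 5600 × 0.931 + 5600 × 0.297 = 5214 + 1663 = 6877
Net migration: Band 1 − 120 → 3637; Band 2 − 80 → 6848; Band 3 − 60 → 7879; Band 4 − 200 → 12010; Band 5 − 240 → 12659; Band 6 + 290 → 7167
End of period: [3637, 6848, 7879, 12010, 12659, 7167]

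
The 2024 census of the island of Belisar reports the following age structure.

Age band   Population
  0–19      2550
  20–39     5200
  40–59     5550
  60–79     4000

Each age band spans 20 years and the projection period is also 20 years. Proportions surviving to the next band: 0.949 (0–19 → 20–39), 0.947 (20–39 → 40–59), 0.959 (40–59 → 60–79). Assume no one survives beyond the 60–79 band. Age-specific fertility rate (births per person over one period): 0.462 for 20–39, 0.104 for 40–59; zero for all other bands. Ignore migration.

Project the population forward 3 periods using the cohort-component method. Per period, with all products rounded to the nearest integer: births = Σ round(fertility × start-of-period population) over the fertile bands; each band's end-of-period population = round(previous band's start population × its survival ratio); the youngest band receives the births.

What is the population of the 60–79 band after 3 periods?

Let group 1 be 0–19 through group 4 = 60–79.
— Period 1 —
Births: 5200 × 0.462 = 2402  |  5550 × 0.104 = 577 → total 2979
Group 2: 2550 × 0.949 = 2420
Group 3: 5200 × 0.947 = 4924
Group 4: 5550 × 0.959 = 5322
Giving 2979 / 2420 / 4924 / 5322.
— Period 2 —
Births: 2420 × 0.462 = 1118  |  4924 × 0.104 = 512 → total 1630
Group 2: 2979 × 0.949 = 2827
Group 3: 2420 × 0.947 = 2292
Group 4: 4924 × 0.959 = 4722
Giving 1630 / 2827 / 2292 / 4722.
— Period 3 —
Births: 2827 × 0.462 = 1306  |  2292 × 0.104 = 238 → total 1544
Group 2: 1630 × 0.949 = 1547
Group 3: 2827 × 0.947 = 2677
Group 4: 2292 × 0.959 = 2198
Giving 1544 / 1547 / 2677 / 2198.

2198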